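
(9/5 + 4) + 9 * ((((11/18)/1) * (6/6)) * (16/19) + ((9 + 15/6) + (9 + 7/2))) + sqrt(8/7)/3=2 * sqrt(14)/21 + 21511/95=226.79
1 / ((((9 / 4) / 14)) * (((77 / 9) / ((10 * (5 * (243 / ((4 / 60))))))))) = 1458000 / 11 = 132545.45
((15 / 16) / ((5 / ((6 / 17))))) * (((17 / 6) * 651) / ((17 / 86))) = 83979 / 136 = 617.49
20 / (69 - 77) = -5 / 2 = -2.50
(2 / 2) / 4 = 1 / 4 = 0.25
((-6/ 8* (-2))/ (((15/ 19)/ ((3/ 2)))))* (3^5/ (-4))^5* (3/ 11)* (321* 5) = -46508519060935713/ 45056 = -1032238082851.02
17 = 17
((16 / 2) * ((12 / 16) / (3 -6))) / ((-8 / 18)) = 9 / 2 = 4.50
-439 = -439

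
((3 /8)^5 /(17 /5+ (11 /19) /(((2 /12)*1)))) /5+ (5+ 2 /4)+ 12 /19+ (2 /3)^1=8291795969 /1219657728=6.80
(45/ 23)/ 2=45/ 46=0.98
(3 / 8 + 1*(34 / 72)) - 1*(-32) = 2365 / 72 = 32.85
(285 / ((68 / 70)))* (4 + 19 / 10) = 117705 / 68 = 1730.96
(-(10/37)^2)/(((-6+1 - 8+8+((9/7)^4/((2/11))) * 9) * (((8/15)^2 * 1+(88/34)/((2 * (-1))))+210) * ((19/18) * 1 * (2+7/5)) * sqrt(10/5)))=-1215506250 * sqrt(2)/3251637556672693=-0.00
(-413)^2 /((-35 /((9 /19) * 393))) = -86186079 /95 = -907221.88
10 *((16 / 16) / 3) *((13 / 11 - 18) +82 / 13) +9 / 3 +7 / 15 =-67714 / 2145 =-31.57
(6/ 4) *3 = 9/ 2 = 4.50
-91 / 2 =-45.50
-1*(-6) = 6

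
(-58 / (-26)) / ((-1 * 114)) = -29 / 1482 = -0.02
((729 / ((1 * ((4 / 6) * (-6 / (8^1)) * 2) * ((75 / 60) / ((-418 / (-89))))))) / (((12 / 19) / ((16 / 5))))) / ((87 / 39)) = -401420448 / 64525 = -6221.16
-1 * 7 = -7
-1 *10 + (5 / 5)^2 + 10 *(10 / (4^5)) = -2279 / 256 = -8.90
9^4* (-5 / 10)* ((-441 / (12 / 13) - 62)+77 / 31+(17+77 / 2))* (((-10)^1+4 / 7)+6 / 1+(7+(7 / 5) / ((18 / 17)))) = 134263820673 / 17360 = 7734091.05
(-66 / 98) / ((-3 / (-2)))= -22 / 49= -0.45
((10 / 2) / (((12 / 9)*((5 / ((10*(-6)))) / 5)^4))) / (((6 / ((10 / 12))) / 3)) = 20250000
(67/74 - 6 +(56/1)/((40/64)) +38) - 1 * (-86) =77147/370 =208.51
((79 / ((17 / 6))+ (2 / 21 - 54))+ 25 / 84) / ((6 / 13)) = -55.74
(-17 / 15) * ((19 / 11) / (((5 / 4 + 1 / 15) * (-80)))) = 323 / 17380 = 0.02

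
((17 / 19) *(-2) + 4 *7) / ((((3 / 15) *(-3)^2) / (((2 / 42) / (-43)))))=-830 / 51471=-0.02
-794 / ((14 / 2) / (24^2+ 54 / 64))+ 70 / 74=-38734333 / 592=-65429.62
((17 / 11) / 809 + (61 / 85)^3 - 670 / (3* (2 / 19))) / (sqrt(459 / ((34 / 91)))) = -34779260124743* sqrt(546) / 13427746707375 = -60.52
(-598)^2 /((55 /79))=28250716 /55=513649.38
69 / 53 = 1.30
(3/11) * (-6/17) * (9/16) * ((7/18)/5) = -63/14960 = -0.00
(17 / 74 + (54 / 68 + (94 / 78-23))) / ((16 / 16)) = -509534 / 24531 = -20.77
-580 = -580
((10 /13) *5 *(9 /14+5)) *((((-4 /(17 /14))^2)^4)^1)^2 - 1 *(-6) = 2639231540546708164888669642318 /632595494383669290253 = 4172068192.04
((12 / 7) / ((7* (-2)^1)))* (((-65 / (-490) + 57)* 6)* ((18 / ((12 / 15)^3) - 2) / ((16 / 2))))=-53464851 / 307328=-173.97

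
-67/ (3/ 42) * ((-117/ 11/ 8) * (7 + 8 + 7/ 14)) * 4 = 1701063/ 22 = 77321.05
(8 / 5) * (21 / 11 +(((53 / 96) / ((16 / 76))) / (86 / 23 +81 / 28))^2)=763902466159 / 231155540352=3.30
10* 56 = 560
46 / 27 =1.70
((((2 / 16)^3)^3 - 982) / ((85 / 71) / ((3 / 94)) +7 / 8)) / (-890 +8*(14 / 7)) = 28073785294635 / 959140251828224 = 0.03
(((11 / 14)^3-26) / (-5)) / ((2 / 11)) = 770143 / 27440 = 28.07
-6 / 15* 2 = -4 / 5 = -0.80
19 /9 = 2.11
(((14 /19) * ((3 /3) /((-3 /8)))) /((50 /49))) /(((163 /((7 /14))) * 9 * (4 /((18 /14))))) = -49 /232275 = -0.00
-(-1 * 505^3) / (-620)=-25757525 / 124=-207721.98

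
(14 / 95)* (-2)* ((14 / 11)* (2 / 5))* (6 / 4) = -1176 / 5225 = -0.23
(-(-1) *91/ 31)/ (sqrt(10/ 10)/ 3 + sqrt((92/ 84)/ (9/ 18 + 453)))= 1733277/ 192541 - 273 *sqrt(876162)/ 192541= 7.67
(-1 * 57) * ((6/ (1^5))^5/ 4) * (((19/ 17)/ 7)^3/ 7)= -760032072/ 11796113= -64.43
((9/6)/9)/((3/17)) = 17/18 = 0.94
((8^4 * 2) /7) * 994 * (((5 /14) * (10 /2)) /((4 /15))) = 54528000 /7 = 7789714.29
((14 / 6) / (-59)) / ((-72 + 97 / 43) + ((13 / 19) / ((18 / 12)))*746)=-5719 / 39122015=-0.00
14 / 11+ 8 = 102 / 11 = 9.27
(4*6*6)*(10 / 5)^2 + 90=666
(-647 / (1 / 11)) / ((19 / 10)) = -71170 / 19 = -3745.79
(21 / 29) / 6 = 0.12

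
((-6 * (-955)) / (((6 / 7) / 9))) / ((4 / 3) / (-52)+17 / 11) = 25810785 / 652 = 39587.09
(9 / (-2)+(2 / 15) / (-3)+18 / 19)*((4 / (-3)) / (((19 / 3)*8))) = 6151 / 64980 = 0.09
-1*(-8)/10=4/5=0.80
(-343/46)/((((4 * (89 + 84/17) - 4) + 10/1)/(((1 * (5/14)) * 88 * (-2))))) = 1666/1357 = 1.23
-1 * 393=-393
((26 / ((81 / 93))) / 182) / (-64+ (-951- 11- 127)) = -31 / 217917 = -0.00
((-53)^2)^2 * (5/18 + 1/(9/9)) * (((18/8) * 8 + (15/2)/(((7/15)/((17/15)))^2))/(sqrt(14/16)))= 368951001079 * sqrt(14)/2058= 670791175.19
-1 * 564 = -564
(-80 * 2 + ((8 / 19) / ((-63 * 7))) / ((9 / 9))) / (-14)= 670324 / 58653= 11.43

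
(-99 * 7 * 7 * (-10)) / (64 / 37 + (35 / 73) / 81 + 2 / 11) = 116743729410 / 4614559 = 25299.00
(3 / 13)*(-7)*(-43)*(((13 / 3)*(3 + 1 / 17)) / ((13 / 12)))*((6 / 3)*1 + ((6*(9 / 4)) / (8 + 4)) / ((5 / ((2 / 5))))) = 754908 / 425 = 1776.25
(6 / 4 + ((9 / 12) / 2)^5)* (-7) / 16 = -0.66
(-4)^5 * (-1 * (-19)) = -19456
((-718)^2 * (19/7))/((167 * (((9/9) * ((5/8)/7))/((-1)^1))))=-78359648/835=-93843.89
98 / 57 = 1.72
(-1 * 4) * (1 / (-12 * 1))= 1 / 3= 0.33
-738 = -738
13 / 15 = 0.87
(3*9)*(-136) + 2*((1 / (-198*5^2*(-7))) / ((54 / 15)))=-229022639 / 62370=-3672.00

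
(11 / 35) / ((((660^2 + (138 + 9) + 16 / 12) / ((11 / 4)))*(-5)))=-363 / 915071500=-0.00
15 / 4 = 3.75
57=57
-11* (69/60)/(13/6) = -759/130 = -5.84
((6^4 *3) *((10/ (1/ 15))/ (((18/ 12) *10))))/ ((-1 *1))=-38880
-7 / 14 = -1 / 2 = -0.50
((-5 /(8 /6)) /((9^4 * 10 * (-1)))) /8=1 /139968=0.00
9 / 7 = 1.29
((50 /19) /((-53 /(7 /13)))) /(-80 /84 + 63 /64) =-0.84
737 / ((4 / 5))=3685 / 4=921.25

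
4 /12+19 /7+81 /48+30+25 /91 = 152923 /4368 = 35.01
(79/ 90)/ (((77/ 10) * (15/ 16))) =1264/ 10395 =0.12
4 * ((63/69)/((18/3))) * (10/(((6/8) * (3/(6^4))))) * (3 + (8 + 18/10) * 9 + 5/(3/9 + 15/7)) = 97723584/299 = 326834.73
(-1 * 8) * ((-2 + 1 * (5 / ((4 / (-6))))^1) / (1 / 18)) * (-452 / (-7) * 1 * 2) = 1236672 / 7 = 176667.43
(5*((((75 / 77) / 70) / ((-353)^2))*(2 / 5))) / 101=15 / 6783589351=0.00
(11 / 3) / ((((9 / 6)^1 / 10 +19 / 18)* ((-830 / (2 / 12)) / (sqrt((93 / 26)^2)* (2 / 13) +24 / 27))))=-24079 / 27394731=-0.00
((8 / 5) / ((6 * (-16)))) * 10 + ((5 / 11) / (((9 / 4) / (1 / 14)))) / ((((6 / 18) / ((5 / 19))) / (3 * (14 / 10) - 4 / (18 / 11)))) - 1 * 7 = -564601 / 79002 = -7.15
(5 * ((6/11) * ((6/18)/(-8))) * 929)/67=-4645/2948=-1.58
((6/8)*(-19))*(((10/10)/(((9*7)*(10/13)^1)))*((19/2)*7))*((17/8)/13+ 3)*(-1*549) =21734727/640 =33960.51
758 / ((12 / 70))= 13265 / 3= 4421.67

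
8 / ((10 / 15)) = 12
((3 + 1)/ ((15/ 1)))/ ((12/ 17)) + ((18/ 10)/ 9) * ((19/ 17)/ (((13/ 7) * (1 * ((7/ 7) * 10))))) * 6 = 22376/ 49725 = 0.45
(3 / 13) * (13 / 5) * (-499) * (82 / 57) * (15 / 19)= -122754 / 361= -340.04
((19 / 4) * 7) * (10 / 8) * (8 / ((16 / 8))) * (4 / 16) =665 / 16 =41.56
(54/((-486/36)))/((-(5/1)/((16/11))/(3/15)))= 64/275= 0.23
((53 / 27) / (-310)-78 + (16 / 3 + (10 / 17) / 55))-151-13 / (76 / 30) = -3402006022 / 14869305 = -228.79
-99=-99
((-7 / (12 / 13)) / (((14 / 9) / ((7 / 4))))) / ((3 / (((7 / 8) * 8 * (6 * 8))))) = -1911 / 2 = -955.50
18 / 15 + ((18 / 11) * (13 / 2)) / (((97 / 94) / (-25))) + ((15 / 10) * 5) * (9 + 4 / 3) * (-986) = -76671.49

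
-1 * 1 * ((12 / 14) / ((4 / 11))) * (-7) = 33 / 2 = 16.50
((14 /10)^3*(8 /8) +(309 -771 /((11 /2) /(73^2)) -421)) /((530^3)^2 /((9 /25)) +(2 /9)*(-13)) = -9245834793 /761899913809374964250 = -0.00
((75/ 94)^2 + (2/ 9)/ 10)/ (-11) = -261961/ 4373820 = -0.06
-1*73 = -73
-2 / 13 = -0.15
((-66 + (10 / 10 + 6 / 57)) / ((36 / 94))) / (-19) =6439 / 722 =8.92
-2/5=-0.40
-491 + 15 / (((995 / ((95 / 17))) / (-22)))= -1667323 / 3383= -492.85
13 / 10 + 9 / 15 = 19 / 10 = 1.90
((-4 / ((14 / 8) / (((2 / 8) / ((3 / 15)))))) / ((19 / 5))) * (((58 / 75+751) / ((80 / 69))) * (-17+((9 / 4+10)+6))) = -1296809 / 2128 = -609.40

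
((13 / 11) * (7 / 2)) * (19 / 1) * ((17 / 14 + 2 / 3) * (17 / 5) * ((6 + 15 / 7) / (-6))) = -682.11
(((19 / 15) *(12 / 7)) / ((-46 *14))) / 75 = -19 / 422625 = -0.00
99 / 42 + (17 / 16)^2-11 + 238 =413031 / 1792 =230.49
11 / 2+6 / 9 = 37 / 6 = 6.17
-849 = -849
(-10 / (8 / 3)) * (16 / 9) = -20 / 3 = -6.67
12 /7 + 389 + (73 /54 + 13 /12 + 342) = 555773 /756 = 735.15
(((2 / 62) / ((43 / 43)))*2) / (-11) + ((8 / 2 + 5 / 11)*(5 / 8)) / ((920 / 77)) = 114019 / 501952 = 0.23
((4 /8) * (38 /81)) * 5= 95 /81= 1.17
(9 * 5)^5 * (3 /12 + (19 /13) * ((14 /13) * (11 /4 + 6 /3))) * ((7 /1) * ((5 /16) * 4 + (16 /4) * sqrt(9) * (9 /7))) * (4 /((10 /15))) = 998720670134.52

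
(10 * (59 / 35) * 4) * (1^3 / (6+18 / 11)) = 8.83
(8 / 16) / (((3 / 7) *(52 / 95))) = 665 / 312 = 2.13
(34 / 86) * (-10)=-170 / 43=-3.95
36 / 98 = 18 / 49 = 0.37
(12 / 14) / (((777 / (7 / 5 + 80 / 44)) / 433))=153282 / 99715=1.54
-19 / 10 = -1.90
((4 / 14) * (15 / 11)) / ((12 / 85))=425 / 154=2.76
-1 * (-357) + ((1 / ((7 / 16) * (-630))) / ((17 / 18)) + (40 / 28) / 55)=16356969 / 45815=357.02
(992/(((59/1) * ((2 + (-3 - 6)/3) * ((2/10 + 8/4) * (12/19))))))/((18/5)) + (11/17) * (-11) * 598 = -1268930534/297891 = -4259.71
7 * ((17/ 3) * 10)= 1190/ 3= 396.67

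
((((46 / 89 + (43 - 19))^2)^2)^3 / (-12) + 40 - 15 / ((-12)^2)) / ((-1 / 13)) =201901266834191472652000638645944039145419 / 3951846457044194244856336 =51090362196208569.11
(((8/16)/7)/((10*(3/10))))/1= 1/42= 0.02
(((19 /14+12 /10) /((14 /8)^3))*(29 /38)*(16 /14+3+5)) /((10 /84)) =31893504 /1140475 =27.97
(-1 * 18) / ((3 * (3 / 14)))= -28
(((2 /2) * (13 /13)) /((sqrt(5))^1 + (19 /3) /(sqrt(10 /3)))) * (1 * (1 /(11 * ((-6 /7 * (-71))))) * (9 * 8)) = 2520 /(781 * (30 * sqrt(5) + 19 * sqrt(30))) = 0.02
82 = 82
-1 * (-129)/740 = 129/740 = 0.17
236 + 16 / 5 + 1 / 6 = 7181 / 30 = 239.37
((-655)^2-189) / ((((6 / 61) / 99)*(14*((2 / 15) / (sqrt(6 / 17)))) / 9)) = 29134581795*sqrt(102) / 238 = 1236322910.57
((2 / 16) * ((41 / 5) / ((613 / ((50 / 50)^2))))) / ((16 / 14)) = 287 / 196160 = 0.00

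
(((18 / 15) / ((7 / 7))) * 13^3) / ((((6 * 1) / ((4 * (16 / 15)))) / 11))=1546688 / 75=20622.51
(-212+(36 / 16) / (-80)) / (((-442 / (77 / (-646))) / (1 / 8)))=-274967 / 38471680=-0.01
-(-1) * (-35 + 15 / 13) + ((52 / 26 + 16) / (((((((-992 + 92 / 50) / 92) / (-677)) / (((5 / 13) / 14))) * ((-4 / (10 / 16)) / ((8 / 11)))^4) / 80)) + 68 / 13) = -28.20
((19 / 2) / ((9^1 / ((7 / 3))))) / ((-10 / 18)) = -133 / 30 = -4.43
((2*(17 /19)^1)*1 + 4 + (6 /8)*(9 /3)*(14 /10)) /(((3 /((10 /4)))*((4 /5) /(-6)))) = -16985 /304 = -55.87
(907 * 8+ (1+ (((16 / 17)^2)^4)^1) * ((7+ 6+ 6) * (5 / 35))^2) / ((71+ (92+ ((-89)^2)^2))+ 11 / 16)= 39748118963727376 / 343137824350208141275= 0.00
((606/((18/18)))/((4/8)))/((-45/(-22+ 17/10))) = 41006/75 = 546.75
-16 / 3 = -5.33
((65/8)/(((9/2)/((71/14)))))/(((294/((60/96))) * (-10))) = -4615/2370816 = -0.00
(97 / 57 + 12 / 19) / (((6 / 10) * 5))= 7 / 9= 0.78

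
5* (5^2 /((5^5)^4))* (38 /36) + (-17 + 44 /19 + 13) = -439453124999639 /260925292968750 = -1.68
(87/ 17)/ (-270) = -29/ 1530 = -0.02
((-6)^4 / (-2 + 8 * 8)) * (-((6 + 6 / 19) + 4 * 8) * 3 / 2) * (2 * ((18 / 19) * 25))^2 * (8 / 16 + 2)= -1432922400000 / 212629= -6739073.22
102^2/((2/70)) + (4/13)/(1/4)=4733836/13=364141.23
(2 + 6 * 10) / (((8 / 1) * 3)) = 31 / 12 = 2.58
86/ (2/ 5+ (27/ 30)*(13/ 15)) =4300/ 59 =72.88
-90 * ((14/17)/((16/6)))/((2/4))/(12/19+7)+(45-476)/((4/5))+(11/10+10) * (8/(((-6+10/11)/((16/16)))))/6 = -9471979/17255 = -548.94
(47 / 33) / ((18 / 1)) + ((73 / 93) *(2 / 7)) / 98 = 514205 / 6316002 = 0.08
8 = 8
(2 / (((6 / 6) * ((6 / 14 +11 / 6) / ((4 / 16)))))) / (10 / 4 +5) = 14 / 475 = 0.03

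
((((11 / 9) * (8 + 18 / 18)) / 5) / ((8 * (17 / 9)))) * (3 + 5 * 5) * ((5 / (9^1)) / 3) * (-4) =-154 / 51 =-3.02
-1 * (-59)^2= -3481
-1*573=-573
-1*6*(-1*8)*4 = 192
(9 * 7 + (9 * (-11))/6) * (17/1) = 1581/2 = 790.50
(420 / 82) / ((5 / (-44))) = -1848 / 41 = -45.07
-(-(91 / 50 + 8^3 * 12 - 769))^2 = -72275483281 / 2500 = -28910193.31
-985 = -985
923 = 923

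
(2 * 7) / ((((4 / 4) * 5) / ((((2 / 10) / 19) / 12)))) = 7 / 2850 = 0.00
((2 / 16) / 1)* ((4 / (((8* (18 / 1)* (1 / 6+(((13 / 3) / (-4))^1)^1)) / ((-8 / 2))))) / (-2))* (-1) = 1 / 132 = 0.01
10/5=2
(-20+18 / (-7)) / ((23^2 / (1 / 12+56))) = -53167 / 22218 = -2.39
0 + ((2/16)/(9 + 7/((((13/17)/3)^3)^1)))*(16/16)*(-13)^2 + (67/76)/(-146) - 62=-651954074879/10522669680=-61.96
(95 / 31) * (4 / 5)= 76 / 31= 2.45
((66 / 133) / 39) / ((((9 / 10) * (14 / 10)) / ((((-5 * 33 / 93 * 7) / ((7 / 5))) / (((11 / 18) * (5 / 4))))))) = -44000 / 375193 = -0.12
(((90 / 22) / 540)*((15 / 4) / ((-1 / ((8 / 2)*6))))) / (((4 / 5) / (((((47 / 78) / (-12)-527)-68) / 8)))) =13924175 / 219648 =63.39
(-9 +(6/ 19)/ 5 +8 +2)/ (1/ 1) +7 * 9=6086/ 95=64.06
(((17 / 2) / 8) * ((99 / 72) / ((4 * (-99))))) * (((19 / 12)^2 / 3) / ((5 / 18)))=-0.01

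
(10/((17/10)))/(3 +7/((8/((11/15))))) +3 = 34287/7429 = 4.62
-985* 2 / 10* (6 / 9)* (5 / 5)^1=-394 / 3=-131.33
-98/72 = -49/36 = -1.36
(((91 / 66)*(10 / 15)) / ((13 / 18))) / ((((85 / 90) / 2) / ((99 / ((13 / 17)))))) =4536 / 13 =348.92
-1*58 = -58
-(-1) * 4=4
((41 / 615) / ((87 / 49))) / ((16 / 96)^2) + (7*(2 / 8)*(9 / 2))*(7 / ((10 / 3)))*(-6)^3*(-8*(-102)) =-2914832.25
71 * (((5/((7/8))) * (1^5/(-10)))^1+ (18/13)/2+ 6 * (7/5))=275267/455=604.98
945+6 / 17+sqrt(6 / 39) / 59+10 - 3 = sqrt(26) / 767+16190 / 17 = 952.36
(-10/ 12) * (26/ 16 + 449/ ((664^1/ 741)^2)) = -1236269125/ 2645376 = -467.33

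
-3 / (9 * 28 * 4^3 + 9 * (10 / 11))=-11 / 59166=-0.00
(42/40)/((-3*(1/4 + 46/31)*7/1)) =-31/1075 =-0.03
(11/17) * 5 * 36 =1980/17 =116.47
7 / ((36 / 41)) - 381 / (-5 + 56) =307 / 612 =0.50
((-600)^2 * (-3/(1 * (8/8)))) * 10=-10800000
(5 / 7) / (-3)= -5 / 21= -0.24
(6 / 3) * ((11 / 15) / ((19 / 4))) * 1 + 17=4933 / 285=17.31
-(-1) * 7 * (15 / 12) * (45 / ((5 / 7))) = 2205 / 4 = 551.25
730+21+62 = 813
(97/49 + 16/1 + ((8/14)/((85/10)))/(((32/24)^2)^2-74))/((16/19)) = 42966745/2012528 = 21.35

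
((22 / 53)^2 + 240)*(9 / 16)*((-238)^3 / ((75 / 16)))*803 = -21909997774607712 / 70225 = -311997120321.93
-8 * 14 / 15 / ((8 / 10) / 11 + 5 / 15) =-1232 / 67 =-18.39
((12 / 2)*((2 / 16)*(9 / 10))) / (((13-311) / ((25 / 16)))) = -135 / 38144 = -0.00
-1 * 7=-7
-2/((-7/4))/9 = 8/63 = 0.13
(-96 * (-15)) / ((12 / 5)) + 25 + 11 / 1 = 636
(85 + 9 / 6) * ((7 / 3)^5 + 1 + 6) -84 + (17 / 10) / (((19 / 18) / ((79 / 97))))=14567521091 / 2239245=6505.55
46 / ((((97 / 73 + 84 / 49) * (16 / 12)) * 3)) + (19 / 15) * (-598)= -1406381 / 1866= -753.69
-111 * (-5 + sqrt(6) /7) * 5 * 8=22200-4440 * sqrt(6) /7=20646.32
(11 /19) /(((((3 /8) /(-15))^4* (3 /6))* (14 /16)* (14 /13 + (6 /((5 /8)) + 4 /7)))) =14643200000 /48621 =301170.28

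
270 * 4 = 1080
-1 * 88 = -88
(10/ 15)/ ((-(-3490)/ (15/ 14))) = 1/ 4886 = 0.00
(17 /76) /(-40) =-17 /3040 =-0.01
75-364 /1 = -289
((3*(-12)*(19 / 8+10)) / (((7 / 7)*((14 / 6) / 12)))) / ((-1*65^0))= 16038 / 7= 2291.14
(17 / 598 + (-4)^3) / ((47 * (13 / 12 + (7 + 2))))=-229530 / 1700413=-0.13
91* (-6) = -546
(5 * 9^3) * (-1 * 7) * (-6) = 153090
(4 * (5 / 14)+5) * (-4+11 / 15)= -21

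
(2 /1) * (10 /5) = 4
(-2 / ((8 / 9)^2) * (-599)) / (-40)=-48519 / 1280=-37.91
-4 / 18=-2 / 9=-0.22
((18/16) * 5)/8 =45/64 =0.70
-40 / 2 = -20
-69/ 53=-1.30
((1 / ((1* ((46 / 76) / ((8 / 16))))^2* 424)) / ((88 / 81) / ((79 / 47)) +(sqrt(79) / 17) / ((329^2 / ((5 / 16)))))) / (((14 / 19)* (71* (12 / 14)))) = 1639093054234085372793024 / 29517009182306920849618074043- 861339750278618205* sqrt(79) / 59034018364613841699236148086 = 0.00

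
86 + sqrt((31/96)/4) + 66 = 152.28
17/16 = 1.06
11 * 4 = 44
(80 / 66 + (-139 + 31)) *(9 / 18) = -1762 / 33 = -53.39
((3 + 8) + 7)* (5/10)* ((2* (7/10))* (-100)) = -1260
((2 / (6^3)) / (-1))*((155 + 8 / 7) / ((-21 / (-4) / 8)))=-8744 / 3969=-2.20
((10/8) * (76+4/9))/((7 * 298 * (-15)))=-86/28161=-0.00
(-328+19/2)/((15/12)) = -1274/5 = -254.80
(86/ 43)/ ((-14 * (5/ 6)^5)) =-7776/ 21875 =-0.36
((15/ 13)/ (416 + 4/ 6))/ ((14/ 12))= 27/ 11375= 0.00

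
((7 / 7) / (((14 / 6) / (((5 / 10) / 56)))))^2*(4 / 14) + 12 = 25815561 / 2151296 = 12.00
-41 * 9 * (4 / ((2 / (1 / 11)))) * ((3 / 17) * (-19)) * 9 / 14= 189297 / 1309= 144.61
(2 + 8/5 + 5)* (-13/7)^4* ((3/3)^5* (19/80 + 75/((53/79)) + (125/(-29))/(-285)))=19682364656617/1717136400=11462.32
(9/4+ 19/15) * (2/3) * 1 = 211/90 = 2.34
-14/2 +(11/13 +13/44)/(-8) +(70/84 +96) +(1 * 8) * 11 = 177.69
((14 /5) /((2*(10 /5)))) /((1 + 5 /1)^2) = 7 /360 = 0.02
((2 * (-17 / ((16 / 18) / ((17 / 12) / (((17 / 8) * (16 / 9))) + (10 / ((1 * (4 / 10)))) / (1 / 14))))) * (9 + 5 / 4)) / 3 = -5861073 / 128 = -45789.63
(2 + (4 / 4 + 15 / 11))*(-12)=-576 / 11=-52.36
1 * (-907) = -907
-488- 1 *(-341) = -147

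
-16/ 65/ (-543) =16/ 35295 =0.00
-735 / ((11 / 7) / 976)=-5021520 / 11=-456501.82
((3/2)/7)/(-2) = -3/28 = -0.11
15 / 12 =5 / 4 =1.25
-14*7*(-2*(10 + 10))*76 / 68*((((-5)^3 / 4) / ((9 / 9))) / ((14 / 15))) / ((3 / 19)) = -15793750 / 17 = -929044.12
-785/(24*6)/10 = -0.55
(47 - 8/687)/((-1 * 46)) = -32281/31602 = -1.02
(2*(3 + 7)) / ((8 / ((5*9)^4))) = 20503125 / 2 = 10251562.50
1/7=0.14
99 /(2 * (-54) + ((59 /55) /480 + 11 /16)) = -2613600 /2832991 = -0.92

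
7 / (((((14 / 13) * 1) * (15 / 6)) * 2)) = 13 / 10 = 1.30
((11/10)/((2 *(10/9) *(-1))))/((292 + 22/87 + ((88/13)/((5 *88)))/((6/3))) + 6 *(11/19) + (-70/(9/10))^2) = -57440097/736291179820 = -0.00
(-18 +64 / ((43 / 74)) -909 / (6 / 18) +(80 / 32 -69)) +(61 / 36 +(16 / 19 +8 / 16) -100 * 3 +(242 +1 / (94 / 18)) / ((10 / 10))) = -3809978245 / 1382364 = -2756.13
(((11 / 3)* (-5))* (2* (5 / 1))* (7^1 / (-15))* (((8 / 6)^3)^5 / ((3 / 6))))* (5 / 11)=751619276800 / 129140163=5820.18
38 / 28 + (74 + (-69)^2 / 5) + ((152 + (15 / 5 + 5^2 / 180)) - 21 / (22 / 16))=16180487 / 13860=1167.42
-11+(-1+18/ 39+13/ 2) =-131/ 26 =-5.04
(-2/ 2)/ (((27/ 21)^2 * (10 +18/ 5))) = -245/ 5508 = -0.04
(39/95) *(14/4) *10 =273/19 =14.37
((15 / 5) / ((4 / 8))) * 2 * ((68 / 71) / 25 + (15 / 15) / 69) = 25868 / 40825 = 0.63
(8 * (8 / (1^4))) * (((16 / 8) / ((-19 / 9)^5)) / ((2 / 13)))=-49128768 / 2476099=-19.84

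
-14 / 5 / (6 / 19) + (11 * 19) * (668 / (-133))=-111151 / 105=-1058.58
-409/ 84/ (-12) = 409/ 1008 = 0.41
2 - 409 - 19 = -426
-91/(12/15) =-455/4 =-113.75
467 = 467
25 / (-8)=-25 / 8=-3.12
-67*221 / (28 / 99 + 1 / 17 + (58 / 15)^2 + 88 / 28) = -1453677225 / 1809917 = -803.17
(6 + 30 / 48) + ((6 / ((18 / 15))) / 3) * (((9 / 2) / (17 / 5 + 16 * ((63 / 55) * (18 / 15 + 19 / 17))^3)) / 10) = 1640148783714413 / 247477091838968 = 6.63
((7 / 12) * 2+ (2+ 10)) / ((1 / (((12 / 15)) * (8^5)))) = 5177344 / 15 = 345156.27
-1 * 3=-3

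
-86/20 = -43/10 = -4.30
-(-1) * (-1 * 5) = -5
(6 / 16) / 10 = 3 / 80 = 0.04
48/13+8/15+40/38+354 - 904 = -2018194/3705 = -544.72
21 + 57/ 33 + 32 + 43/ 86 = 1215/ 22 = 55.23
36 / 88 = 9 / 22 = 0.41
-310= -310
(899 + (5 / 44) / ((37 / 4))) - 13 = 360607 / 407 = 886.01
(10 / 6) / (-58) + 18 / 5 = 3107 / 870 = 3.57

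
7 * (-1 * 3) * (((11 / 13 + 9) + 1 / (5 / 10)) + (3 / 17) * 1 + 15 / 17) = -271.00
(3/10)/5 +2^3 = 403/50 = 8.06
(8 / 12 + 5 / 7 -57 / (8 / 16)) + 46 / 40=-46817 / 420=-111.47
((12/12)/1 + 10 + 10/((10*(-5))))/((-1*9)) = -6/5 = -1.20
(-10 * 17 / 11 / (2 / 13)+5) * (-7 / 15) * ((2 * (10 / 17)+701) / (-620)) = -584913 / 11594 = -50.45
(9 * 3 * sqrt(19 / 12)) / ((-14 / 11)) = -99 * sqrt(57) / 28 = -26.69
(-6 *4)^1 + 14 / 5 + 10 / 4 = -187 / 10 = -18.70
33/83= 0.40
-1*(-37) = 37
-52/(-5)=52/5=10.40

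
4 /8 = 1 /2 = 0.50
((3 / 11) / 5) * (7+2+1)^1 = 6 / 11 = 0.55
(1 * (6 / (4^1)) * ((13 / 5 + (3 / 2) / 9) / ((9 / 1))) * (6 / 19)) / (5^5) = 83 / 1781250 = 0.00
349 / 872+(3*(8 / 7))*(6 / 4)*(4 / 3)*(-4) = -164981 / 6104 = -27.03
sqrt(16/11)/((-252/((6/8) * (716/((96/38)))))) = -3401 * sqrt(11)/11088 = -1.02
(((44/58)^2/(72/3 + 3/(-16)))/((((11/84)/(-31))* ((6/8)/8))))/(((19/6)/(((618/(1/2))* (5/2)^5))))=-4720531200000/2029333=-2326149.13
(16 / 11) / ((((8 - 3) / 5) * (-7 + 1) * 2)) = -0.12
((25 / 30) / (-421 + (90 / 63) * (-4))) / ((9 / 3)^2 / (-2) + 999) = -0.00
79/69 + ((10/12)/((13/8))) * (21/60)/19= 6558/5681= 1.15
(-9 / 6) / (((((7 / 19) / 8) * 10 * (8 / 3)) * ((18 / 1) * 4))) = -19 / 1120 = -0.02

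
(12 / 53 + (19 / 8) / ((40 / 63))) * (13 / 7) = 874653 / 118720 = 7.37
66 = 66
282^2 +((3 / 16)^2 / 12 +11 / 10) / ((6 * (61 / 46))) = 74510936921 / 936960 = 79524.14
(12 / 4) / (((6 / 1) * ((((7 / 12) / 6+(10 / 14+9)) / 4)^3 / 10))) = 0.34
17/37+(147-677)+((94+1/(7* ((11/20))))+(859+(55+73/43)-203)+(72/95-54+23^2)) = 753.17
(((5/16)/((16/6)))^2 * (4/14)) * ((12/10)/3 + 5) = 1215/57344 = 0.02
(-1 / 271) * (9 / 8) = -9 / 2168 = -0.00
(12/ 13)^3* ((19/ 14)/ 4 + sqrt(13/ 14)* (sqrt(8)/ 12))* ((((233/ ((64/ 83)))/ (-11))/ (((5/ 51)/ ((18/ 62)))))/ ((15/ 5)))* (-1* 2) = 26629803* sqrt(91)/ 26221195 + 1517898771/ 104884780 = 24.16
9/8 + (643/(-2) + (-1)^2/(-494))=-633065/1976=-320.38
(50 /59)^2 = 2500 /3481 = 0.72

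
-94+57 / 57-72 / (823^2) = -62991669 / 677329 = -93.00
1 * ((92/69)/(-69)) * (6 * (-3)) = 8/23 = 0.35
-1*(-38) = 38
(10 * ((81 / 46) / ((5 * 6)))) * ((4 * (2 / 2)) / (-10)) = -27 / 115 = -0.23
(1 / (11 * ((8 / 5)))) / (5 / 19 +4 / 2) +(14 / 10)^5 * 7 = 445480691 / 11825000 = 37.67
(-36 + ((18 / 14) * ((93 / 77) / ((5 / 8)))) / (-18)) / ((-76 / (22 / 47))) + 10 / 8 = 1288709 / 875140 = 1.47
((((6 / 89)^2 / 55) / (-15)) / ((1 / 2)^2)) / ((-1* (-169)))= -48 / 368128475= -0.00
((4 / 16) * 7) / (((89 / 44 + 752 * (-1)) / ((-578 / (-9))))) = -44506 / 296991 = -0.15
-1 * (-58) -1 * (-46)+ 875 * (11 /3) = 9937 /3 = 3312.33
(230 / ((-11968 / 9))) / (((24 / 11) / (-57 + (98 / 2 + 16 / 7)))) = 1725 / 3808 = 0.45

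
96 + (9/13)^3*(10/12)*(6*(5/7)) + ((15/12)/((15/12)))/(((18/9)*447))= 1336195825/13748826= 97.19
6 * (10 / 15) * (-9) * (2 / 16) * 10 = -45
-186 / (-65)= 186 / 65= 2.86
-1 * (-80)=80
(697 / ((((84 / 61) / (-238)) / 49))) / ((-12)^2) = -35416661 / 864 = -40991.51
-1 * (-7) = 7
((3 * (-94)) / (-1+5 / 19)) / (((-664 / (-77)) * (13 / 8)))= 29469 / 1079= 27.31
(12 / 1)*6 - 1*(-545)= 617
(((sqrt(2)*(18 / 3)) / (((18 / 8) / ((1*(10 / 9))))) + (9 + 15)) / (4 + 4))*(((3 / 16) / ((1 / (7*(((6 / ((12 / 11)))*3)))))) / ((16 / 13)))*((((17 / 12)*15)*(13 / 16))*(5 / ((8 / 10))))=138263125*sqrt(2) / 196608 + 746620875 / 131072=6690.80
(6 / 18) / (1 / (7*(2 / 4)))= 7 / 6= 1.17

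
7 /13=0.54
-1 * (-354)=354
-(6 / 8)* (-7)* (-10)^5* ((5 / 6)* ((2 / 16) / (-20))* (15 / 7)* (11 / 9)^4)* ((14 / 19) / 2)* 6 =1601359375 / 55404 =28903.32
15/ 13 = 1.15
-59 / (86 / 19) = -1121 / 86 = -13.03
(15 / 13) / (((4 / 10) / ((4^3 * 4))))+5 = 9665 / 13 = 743.46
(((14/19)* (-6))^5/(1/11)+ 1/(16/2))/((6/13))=-4784312431769/118852752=-40254.12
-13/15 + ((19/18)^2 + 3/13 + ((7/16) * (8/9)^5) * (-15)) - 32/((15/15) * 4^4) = -33657517/10235160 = -3.29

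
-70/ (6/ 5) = -175/ 3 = -58.33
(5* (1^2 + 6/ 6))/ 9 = 10/ 9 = 1.11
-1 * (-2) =2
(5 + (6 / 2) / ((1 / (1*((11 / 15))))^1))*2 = 14.40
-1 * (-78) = 78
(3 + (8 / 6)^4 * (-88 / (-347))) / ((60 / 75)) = 534245 / 112428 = 4.75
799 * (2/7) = 1598/7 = 228.29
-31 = -31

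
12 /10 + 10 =56 /5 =11.20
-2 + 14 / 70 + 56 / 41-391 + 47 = -70609 / 205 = -344.43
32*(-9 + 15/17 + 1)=-3872/17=-227.76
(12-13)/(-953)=1/953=0.00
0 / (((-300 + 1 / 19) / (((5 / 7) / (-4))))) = 0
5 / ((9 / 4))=20 / 9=2.22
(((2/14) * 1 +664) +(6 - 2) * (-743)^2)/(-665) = -15462021/4655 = -3321.59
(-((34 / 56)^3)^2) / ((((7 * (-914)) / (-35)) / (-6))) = 362063535 / 220223868928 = 0.00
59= 59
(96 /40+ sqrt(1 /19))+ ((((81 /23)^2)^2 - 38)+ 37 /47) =sqrt(19) /19+ 7826600214 /65762635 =119.24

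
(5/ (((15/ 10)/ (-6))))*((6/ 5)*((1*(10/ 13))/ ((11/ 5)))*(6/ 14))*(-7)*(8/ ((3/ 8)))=76800/ 143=537.06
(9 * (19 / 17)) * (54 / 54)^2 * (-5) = -855 / 17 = -50.29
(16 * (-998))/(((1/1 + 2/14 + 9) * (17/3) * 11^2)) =-335328/146047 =-2.30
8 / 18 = 4 / 9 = 0.44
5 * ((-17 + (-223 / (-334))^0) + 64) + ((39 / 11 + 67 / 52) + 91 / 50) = 3527151 / 14300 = 246.65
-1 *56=-56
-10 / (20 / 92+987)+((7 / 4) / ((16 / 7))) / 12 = 467977 / 8719104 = 0.05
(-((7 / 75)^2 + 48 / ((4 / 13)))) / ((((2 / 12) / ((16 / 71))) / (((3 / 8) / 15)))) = -3510196 / 665625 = -5.27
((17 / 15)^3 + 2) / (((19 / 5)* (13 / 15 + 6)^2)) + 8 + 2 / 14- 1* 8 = 686354 / 4232991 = 0.16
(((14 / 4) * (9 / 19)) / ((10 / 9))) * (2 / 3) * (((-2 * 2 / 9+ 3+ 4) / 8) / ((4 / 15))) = 3717 / 1216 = 3.06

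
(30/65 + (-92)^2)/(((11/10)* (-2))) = -550190/143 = -3847.48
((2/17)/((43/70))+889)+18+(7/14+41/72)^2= 3442139987/3789504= 908.34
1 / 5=0.20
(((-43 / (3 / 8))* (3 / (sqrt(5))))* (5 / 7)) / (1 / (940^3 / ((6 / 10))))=-1428604480000* sqrt(5) / 21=-152116987154.32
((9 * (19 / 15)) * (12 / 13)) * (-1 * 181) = -123804 / 65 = -1904.68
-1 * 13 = -13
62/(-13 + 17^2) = 31/138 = 0.22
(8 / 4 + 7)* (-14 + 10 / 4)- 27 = -261 / 2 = -130.50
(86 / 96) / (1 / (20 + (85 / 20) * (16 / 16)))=4171 / 192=21.72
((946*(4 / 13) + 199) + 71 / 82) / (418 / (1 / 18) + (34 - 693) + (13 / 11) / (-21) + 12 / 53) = 376900755 / 5270446844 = 0.07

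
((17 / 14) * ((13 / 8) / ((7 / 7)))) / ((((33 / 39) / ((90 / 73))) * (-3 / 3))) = -129285 / 44968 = -2.88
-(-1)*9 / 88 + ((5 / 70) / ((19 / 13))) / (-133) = 158629 / 1556632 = 0.10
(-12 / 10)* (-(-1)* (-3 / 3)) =6 / 5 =1.20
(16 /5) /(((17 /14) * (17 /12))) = 2688 /1445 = 1.86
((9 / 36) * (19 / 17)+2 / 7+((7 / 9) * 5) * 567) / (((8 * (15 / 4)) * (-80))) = -1049849 / 1142400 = -0.92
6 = 6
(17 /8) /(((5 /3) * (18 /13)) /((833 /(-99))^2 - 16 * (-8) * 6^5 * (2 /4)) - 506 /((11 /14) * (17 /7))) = -18327768415021 /2287102520978416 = -0.01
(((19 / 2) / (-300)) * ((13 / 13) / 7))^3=-6859 / 74088000000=-0.00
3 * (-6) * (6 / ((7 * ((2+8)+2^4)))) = -54 / 91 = -0.59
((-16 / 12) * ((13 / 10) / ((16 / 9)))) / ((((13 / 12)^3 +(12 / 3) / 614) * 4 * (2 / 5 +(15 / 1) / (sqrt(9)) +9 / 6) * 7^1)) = -431028 / 109147535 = -0.00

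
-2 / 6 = -1 / 3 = -0.33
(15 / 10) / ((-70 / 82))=-1.76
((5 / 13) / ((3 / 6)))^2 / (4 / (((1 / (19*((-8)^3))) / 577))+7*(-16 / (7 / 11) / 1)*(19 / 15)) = -375 / 14229238244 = -0.00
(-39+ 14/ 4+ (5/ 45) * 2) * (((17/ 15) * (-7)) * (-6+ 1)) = -75565/ 54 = -1399.35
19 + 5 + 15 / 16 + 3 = 27.94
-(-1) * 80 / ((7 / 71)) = 5680 / 7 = 811.43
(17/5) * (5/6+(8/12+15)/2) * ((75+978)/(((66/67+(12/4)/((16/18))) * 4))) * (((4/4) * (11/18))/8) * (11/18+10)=404423591/280440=1442.10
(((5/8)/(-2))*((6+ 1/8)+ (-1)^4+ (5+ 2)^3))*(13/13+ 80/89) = -2366845/11392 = -207.76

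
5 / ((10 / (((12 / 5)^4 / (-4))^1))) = -2592 / 625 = -4.15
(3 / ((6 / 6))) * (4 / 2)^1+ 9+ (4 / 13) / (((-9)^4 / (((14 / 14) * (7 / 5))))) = 6397003 / 426465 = 15.00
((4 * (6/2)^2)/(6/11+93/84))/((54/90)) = 18480/509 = 36.31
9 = 9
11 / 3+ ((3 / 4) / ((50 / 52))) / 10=3.74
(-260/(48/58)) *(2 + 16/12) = -9425/9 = -1047.22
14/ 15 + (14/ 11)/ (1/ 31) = 6664/ 165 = 40.39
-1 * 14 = -14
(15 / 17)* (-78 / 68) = -585 / 578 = -1.01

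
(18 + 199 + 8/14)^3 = 3532642667/343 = 10299249.76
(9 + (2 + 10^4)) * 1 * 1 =10011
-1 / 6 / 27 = -1 / 162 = -0.01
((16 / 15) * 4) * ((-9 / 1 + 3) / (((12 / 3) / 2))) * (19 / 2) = -608 / 5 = -121.60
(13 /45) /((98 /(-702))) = -507 /245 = -2.07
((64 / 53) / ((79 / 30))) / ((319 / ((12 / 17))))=23040 / 22706101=0.00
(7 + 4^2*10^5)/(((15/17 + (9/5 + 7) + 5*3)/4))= 272001190/1049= 259295.70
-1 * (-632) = 632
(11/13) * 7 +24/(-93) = 2283/403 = 5.67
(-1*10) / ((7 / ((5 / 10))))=-5 / 7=-0.71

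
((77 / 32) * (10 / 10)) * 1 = 2.41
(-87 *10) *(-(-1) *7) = -6090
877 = 877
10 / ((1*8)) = 5 / 4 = 1.25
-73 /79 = -0.92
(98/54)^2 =3.29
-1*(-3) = 3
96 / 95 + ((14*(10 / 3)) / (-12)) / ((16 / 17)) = -42701 / 13680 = -3.12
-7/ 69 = -0.10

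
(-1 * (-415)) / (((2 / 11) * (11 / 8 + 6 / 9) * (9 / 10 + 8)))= 547800 / 4361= 125.61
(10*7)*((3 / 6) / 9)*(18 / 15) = 14 / 3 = 4.67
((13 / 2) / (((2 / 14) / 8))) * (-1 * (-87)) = 31668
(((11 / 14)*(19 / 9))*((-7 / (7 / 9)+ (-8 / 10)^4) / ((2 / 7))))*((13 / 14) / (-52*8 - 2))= 9971 / 90000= 0.11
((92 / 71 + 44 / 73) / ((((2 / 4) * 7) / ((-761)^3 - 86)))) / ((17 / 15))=-130097936498400 / 616777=-210931887.05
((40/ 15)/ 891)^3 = 512/ 19098395217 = 0.00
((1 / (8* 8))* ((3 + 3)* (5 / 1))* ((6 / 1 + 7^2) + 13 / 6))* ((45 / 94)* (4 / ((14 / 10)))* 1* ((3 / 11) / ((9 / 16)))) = 18375 / 1034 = 17.77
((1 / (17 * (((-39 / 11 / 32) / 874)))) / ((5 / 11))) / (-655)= 3384128 / 2171325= 1.56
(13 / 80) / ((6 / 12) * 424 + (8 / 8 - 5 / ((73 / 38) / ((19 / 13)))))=12337 / 15882160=0.00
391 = 391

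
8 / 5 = 1.60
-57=-57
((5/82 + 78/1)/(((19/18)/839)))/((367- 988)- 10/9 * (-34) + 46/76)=-870011118/8169455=-106.50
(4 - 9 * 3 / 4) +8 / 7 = -45 / 28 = -1.61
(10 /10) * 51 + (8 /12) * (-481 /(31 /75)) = -22469 /31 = -724.81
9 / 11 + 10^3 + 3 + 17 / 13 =143733 / 143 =1005.13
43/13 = 3.31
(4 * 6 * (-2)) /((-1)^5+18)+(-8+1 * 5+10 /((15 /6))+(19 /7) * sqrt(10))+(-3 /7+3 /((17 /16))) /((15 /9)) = -46 /119+19 * sqrt(10) /7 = 8.20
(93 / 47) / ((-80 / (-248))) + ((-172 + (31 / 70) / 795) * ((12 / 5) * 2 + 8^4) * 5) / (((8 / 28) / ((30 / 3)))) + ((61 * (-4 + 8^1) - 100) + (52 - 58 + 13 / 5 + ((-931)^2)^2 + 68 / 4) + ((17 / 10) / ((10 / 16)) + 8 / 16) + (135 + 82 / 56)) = 751151197744.18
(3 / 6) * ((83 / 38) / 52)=83 / 3952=0.02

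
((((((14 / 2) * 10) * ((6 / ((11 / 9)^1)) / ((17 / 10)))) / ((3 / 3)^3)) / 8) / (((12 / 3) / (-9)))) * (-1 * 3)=127575 / 748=170.55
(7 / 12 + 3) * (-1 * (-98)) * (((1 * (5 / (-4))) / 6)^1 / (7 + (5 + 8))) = -2107 / 576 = -3.66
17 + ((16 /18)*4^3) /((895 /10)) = 17.64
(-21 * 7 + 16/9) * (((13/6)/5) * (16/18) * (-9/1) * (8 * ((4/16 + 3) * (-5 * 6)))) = -3534128/9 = -392680.89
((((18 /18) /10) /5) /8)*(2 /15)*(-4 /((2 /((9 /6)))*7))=-1 /7000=-0.00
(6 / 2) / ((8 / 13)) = 39 / 8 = 4.88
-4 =-4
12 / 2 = 6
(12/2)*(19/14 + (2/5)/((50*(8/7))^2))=11401029/1400000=8.14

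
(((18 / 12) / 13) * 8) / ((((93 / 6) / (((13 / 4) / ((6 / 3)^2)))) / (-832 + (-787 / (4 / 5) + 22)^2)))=44716.02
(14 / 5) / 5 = 14 / 25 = 0.56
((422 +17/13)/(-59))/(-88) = 5503/67496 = 0.08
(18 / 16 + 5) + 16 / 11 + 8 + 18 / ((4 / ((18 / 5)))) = 13983 / 440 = 31.78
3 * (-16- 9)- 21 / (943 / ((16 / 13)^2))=-75.03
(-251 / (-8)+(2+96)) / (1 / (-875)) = -905625 / 8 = -113203.12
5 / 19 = 0.26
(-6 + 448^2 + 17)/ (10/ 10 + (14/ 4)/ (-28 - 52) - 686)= -293.00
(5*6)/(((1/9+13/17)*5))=459/67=6.85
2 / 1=2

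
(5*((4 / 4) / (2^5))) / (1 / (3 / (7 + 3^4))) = 15 / 2816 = 0.01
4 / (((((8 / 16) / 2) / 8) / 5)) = 640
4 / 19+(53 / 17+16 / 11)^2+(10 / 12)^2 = 521666911 / 23918796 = 21.81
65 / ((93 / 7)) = 455 / 93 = 4.89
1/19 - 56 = -55.95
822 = 822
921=921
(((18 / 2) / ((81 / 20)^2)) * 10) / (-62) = -2000 / 22599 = -0.09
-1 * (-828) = 828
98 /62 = 49 /31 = 1.58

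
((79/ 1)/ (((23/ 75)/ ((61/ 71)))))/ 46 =361425/ 75118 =4.81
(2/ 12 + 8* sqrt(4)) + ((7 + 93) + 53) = 1015/ 6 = 169.17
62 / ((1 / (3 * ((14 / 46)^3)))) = 63798 / 12167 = 5.24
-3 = -3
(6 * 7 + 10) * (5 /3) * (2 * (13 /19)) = 6760 /57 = 118.60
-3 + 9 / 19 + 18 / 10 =-69 / 95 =-0.73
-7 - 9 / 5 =-8.80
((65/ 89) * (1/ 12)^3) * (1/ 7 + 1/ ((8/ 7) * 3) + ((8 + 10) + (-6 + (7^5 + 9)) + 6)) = 183832025/ 25837056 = 7.12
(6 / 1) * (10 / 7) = 8.57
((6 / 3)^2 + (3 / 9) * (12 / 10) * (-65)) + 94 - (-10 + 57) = 25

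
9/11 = 0.82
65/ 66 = 0.98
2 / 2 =1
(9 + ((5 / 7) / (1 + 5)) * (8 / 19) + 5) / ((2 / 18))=16818 / 133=126.45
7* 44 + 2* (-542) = -776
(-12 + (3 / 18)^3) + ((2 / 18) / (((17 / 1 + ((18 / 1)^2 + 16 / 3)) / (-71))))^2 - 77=-20751511199 / 233176536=-88.99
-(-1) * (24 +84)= 108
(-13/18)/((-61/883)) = 11479/1098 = 10.45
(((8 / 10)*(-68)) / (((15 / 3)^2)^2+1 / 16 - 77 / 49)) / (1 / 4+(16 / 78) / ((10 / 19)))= -1584128 / 11615223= -0.14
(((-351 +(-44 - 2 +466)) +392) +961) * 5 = 7110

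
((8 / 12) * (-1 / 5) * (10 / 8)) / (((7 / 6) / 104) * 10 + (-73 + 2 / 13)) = 52 / 22693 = 0.00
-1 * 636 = -636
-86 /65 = -1.32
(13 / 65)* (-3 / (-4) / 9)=1 / 60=0.02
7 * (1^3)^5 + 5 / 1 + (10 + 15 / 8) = 191 / 8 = 23.88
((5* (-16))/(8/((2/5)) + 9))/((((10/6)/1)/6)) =-9.93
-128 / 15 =-8.53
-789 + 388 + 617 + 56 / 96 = 216.58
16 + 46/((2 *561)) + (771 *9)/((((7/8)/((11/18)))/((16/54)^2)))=140436577/318087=441.50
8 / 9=0.89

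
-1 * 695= -695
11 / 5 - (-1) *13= 76 / 5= 15.20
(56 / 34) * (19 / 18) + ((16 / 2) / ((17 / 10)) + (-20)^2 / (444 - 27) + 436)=554698 / 1251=443.40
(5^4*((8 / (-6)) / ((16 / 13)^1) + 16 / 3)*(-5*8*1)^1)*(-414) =43987500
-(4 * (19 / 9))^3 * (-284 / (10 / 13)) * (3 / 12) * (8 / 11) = 1620699392 / 40095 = 40421.48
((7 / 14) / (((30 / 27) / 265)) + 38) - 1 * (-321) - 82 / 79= 150799 / 316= 477.21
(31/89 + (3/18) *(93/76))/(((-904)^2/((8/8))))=7471/11055298048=0.00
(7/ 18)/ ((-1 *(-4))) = 7/ 72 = 0.10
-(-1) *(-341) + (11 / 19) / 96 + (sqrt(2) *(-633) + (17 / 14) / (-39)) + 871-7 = -372.22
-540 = -540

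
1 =1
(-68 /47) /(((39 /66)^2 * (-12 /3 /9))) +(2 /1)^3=17.32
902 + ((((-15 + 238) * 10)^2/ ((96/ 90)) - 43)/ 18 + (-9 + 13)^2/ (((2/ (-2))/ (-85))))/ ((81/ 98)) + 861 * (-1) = 918679583/ 2916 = 315047.87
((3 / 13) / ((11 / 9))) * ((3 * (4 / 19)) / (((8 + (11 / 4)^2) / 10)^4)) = 0.02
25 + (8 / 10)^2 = 641 / 25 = 25.64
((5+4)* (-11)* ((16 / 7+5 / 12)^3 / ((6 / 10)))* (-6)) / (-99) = -58485415 / 296352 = -197.35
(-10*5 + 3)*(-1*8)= 376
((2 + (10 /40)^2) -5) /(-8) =47 /128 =0.37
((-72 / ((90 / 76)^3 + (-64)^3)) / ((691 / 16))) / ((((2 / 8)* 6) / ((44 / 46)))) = 84283392 / 20782661247509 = 0.00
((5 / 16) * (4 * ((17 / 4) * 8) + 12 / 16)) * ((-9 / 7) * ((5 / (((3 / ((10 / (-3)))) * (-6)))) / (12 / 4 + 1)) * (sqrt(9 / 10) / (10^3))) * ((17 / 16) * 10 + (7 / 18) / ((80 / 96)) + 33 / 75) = -3784693 * sqrt(10) / 86016000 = -0.14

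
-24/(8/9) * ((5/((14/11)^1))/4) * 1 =-1485/56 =-26.52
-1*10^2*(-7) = 700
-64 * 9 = -576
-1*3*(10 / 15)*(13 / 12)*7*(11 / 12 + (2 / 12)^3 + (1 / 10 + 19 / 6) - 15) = 1062607 / 6480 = 163.98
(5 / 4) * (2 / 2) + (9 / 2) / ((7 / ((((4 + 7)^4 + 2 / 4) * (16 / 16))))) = 131791 / 14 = 9413.64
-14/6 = -7/3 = -2.33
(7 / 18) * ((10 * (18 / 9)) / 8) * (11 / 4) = 385 / 144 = 2.67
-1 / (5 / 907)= -907 / 5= -181.40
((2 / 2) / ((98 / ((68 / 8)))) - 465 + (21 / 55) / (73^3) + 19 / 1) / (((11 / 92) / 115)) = -989221175724021 / 2306481793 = -428887.49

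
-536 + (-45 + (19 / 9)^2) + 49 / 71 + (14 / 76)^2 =-4781857765 / 8304444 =-575.82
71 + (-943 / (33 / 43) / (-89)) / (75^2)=1173004924 / 16520625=71.00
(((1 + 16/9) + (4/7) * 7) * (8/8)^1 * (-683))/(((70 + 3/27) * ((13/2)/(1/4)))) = -41663/16406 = -2.54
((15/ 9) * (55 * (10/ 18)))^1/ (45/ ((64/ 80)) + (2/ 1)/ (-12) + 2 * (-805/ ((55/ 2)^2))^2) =2013137500/ 2306596401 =0.87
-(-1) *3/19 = 3/19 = 0.16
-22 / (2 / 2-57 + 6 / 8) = 88 / 221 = 0.40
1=1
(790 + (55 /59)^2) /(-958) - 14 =-49440187 /3334798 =-14.83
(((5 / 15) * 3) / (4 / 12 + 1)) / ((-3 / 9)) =-9 / 4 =-2.25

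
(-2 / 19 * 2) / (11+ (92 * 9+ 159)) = -2 / 9481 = -0.00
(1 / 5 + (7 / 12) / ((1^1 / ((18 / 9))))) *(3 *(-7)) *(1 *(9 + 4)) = -3731 / 10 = -373.10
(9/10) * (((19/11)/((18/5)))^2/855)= 19/78408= 0.00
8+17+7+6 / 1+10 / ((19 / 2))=39.05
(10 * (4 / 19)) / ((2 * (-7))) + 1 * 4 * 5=2640 / 133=19.85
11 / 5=2.20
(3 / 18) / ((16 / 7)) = 7 / 96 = 0.07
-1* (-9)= 9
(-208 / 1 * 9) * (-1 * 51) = 95472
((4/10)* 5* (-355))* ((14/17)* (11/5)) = -1286.35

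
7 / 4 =1.75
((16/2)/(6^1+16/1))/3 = 4/33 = 0.12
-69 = -69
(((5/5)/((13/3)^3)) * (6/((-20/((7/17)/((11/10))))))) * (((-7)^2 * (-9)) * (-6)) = -1500282/410839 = -3.65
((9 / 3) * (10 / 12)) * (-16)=-40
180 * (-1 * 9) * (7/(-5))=2268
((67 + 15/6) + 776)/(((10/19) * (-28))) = -32129/560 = -57.37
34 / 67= 0.51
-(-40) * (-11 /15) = -88 /3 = -29.33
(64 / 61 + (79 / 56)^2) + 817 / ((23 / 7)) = 1107394139 / 4399808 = 251.69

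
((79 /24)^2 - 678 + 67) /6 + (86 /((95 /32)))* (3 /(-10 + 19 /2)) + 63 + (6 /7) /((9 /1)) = -484337479 /2298240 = -210.74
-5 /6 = -0.83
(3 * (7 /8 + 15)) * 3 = 142.88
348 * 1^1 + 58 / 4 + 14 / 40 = 7257 / 20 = 362.85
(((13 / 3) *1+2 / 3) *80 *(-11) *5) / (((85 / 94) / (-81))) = 33501600 / 17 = 1970682.35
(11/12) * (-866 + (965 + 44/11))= 94.42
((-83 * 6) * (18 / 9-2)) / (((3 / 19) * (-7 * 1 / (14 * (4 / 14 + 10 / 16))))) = 0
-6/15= -2/5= -0.40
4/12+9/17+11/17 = 77/51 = 1.51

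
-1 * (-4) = 4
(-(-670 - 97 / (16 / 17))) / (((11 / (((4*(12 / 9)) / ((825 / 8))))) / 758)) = 25001872 / 9075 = 2755.03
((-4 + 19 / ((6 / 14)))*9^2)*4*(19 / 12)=20691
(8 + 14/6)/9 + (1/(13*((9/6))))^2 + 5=28066/4563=6.15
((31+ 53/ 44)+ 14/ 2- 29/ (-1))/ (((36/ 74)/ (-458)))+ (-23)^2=-25217989/ 396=-63681.79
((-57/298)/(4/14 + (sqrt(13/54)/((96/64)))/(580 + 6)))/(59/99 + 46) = -235440710802/16387078217429 + 104164137*sqrt(78)/32774156434858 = -0.01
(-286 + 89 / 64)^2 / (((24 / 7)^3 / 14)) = 796618726225 / 28311552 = 28137.59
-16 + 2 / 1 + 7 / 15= -203 / 15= -13.53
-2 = -2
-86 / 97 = -0.89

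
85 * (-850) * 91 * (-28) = 184093000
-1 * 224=-224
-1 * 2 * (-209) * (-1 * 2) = -836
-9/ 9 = -1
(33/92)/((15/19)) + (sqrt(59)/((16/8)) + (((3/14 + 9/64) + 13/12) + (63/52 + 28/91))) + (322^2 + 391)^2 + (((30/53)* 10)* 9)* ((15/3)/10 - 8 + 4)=sqrt(59)/2 + 1153477594536235271/106491840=10831605453.95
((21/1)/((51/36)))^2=63504/289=219.74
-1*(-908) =908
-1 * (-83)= 83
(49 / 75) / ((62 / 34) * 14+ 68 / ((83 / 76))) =69139 / 9290850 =0.01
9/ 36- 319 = -1275/ 4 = -318.75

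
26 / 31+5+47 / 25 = 5982 / 775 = 7.72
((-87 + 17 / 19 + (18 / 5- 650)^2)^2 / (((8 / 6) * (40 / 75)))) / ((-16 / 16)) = -245408111216.05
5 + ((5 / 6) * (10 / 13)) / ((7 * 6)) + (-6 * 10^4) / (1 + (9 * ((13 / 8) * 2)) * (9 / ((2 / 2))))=-54919535 / 247338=-222.04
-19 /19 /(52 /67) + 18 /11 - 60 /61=-22181 /34892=-0.64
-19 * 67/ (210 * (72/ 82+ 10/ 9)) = -156579/ 51380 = -3.05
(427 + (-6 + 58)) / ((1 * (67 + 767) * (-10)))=-479 / 8340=-0.06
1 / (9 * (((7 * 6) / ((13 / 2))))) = 13 / 756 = 0.02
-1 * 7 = -7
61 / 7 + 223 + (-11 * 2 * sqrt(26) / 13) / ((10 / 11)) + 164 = 386.22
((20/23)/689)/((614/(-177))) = -1770/4865029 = -0.00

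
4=4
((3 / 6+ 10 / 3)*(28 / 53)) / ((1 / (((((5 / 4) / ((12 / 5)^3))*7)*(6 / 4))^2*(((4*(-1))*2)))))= -3081640625 / 211009536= -14.60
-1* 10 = -10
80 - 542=-462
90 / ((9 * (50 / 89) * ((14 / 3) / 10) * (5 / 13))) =99.17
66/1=66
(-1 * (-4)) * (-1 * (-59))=236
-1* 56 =-56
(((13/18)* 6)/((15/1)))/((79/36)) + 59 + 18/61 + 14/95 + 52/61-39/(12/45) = -157161609/1831220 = -85.82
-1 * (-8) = 8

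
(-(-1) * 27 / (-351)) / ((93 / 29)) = -29 / 1209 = -0.02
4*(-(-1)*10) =40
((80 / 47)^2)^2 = 40960000 / 4879681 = 8.39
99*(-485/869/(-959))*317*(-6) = -8302230/75761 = -109.58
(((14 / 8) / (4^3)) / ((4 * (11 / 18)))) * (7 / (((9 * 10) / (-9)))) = -441 / 56320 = -0.01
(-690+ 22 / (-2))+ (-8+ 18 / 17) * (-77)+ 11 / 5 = -13968 / 85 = -164.33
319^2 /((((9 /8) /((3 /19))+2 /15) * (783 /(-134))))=-2399.32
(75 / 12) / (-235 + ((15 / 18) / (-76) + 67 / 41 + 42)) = -116850 / 3577981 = -0.03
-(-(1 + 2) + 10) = -7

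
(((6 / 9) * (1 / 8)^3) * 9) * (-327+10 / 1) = -951 / 256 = -3.71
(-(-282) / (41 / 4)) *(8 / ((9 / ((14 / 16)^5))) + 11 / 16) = 1981097 / 62976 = 31.46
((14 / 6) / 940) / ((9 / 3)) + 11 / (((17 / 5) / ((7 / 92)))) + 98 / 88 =49508417 / 36386460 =1.36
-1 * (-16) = 16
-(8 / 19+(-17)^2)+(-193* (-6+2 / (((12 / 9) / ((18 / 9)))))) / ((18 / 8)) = -1829 / 57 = -32.09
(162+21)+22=205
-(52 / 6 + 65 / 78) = -19 / 2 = -9.50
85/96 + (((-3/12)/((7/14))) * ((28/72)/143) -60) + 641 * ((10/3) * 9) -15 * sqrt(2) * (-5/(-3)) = 789533689/41184 -25 * sqrt(2) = 19135.53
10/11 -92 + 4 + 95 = 87/11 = 7.91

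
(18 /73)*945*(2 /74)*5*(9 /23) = 765450 /62123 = 12.32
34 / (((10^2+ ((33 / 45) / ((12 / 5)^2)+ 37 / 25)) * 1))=367200 / 1097359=0.33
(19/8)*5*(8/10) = 19/2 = 9.50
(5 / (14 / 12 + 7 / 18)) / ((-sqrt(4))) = -45 / 28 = -1.61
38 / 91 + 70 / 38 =3907 / 1729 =2.26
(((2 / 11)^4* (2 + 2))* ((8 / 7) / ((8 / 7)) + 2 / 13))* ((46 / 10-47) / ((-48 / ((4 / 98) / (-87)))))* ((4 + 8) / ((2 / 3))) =-10176 / 270463193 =-0.00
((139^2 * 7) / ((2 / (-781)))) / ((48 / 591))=-20808697679 / 32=-650271802.47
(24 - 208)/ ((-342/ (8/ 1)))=736/ 171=4.30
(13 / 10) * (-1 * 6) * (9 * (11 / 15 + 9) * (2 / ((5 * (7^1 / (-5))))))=34164 / 175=195.22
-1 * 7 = -7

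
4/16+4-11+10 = 13/4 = 3.25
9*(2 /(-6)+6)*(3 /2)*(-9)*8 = -5508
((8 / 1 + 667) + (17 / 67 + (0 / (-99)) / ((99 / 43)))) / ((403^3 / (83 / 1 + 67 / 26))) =50331725 / 57007670317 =0.00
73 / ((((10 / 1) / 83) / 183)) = 1108797 / 10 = 110879.70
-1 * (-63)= 63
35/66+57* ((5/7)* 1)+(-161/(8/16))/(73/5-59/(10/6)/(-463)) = 75756005/3924228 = 19.30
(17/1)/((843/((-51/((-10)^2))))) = -289/28100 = -0.01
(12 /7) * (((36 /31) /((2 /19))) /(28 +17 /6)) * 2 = 49248 /40145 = 1.23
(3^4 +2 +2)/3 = 85/3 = 28.33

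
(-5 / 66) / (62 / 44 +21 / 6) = -5 / 324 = -0.02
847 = 847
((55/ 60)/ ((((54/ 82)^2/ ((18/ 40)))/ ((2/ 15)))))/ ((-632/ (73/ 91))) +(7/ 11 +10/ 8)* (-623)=-108398232739873/ 92237745600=-1175.20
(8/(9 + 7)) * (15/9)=5/6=0.83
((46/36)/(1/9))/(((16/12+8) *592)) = 69/33152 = 0.00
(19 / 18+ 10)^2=39601 / 324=122.23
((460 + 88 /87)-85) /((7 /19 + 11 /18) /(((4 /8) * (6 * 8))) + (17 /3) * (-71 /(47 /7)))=-4206630096 /669920851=-6.28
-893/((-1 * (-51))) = -893/51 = -17.51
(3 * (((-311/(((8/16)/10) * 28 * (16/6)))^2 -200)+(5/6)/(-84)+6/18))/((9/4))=190224353/21168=8986.41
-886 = -886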